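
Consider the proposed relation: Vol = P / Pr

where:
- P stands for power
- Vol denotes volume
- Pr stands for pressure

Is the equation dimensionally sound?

No

P (power) has dimensions [L^2 M T^-3].
Vol (volume) has dimensions [L^3].
Pr (pressure) has dimensions [L^-1 M T^-2].

Left side: [L^3]
Right side: [L^3 T^-1]

The two sides have different dimensions, so the equation is NOT dimensionally consistent.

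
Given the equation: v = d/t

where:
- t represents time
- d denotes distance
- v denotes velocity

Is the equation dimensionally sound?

Yes

t (time) has dimensions [T].
d (distance) has dimensions [L].
v (velocity) has dimensions [L T^-1].

Left side: [L T^-1]
Right side: [L T^-1]

Both sides have the same dimensions, so the equation is dimensionally consistent.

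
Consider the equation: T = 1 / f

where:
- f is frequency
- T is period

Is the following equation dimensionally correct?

Yes

f (frequency) has dimensions [T^-1].
T (period) has dimensions [T].

Left side: [T]
Right side: [T]

Both sides have the same dimensions, so the equation is dimensionally consistent.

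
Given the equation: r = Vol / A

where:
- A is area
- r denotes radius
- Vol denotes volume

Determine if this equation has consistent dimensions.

Yes

A (area) has dimensions [L^2].
r (radius) has dimensions [L].
Vol (volume) has dimensions [L^3].

Left side: [L]
Right side: [L]

Both sides have the same dimensions, so the equation is dimensionally consistent.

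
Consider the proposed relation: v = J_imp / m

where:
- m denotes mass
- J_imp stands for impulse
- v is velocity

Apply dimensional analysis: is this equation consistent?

Yes

m (mass) has dimensions [M].
J_imp (impulse) has dimensions [L M T^-1].
v (velocity) has dimensions [L T^-1].

Left side: [L T^-1]
Right side: [L T^-1]

Both sides have the same dimensions, so the equation is dimensionally consistent.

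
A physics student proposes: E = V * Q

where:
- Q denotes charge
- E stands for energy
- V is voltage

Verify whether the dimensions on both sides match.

Yes

Q (charge) has dimensions [I T].
E (energy) has dimensions [L^2 M T^-2].
V (voltage) has dimensions [I^-1 L^2 M T^-3].

Left side: [L^2 M T^-2]
Right side: [L^2 M T^-2]

Both sides have the same dimensions, so the equation is dimensionally consistent.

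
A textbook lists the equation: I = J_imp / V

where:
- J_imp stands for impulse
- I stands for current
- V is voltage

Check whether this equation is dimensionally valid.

No

J_imp (impulse) has dimensions [L M T^-1].
I (current) has dimensions [I].
V (voltage) has dimensions [I^-1 L^2 M T^-3].

Left side: [I]
Right side: [I L^-1 T^2]

The two sides have different dimensions, so the equation is NOT dimensionally consistent.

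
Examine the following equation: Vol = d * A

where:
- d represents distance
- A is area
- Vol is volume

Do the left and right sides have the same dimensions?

Yes

d (distance) has dimensions [L].
A (area) has dimensions [L^2].
Vol (volume) has dimensions [L^3].

Left side: [L^3]
Right side: [L^3]

Both sides have the same dimensions, so the equation is dimensionally consistent.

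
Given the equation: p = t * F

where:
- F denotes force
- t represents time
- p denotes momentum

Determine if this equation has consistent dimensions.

Yes

F (force) has dimensions [L M T^-2].
t (time) has dimensions [T].
p (momentum) has dimensions [L M T^-1].

Left side: [L M T^-1]
Right side: [L M T^-1]

Both sides have the same dimensions, so the equation is dimensionally consistent.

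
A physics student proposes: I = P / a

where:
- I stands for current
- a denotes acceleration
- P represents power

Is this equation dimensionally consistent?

No

I (current) has dimensions [I].
a (acceleration) has dimensions [L T^-2].
P (power) has dimensions [L^2 M T^-3].

Left side: [I]
Right side: [L M T^-1]

The two sides have different dimensions, so the equation is NOT dimensionally consistent.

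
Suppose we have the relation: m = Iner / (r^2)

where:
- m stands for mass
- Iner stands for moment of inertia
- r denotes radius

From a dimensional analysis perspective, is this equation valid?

Yes

m (mass) has dimensions [M].
Iner (moment of inertia) has dimensions [L^2 M].
r (radius) has dimensions [L].

Left side: [M]
Right side: [M]

Both sides have the same dimensions, so the equation is dimensionally consistent.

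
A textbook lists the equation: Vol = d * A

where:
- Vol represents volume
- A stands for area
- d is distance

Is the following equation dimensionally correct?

Yes

Vol (volume) has dimensions [L^3].
A (area) has dimensions [L^2].
d (distance) has dimensions [L].

Left side: [L^3]
Right side: [L^3]

Both sides have the same dimensions, so the equation is dimensionally consistent.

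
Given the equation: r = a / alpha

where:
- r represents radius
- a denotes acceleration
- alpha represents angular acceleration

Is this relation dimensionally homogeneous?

Yes

r (radius) has dimensions [L].
a (acceleration) has dimensions [L T^-2].
alpha (angular acceleration) has dimensions [T^-2].

Left side: [L]
Right side: [L]

Both sides have the same dimensions, so the equation is dimensionally consistent.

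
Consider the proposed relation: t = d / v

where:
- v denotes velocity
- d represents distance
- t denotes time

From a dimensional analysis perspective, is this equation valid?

Yes

v (velocity) has dimensions [L T^-1].
d (distance) has dimensions [L].
t (time) has dimensions [T].

Left side: [T]
Right side: [T]

Both sides have the same dimensions, so the equation is dimensionally consistent.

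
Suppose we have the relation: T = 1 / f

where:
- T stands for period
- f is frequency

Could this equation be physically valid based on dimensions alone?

Yes

T (period) has dimensions [T].
f (frequency) has dimensions [T^-1].

Left side: [T]
Right side: [T]

Both sides have the same dimensions, so the equation is dimensionally consistent.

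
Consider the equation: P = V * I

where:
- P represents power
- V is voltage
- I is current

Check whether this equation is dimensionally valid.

Yes

P (power) has dimensions [L^2 M T^-3].
V (voltage) has dimensions [I^-1 L^2 M T^-3].
I (current) has dimensions [I].

Left side: [L^2 M T^-3]
Right side: [L^2 M T^-3]

Both sides have the same dimensions, so the equation is dimensionally consistent.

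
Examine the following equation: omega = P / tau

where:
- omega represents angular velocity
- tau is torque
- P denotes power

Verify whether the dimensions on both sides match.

Yes

omega (angular velocity) has dimensions [T^-1].
tau (torque) has dimensions [L^2 M T^-2].
P (power) has dimensions [L^2 M T^-3].

Left side: [T^-1]
Right side: [T^-1]

Both sides have the same dimensions, so the equation is dimensionally consistent.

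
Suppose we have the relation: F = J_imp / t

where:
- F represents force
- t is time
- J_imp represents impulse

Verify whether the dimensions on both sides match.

Yes

F (force) has dimensions [L M T^-2].
t (time) has dimensions [T].
J_imp (impulse) has dimensions [L M T^-1].

Left side: [L M T^-2]
Right side: [L M T^-2]

Both sides have the same dimensions, so the equation is dimensionally consistent.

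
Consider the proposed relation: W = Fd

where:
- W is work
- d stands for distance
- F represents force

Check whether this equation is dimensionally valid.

Yes

W (work) has dimensions [L^2 M T^-2].
d (distance) has dimensions [L].
F (force) has dimensions [L M T^-2].

Left side: [L^2 M T^-2]
Right side: [L^2 M T^-2]

Both sides have the same dimensions, so the equation is dimensionally consistent.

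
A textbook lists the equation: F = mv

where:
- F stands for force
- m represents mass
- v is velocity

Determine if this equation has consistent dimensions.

No

F (force) has dimensions [L M T^-2].
m (mass) has dimensions [M].
v (velocity) has dimensions [L T^-1].

Left side: [L M T^-2]
Right side: [L M T^-1]

The two sides have different dimensions, so the equation is NOT dimensionally consistent.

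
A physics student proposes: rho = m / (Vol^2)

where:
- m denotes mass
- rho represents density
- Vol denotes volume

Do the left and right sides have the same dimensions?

No

m (mass) has dimensions [M].
rho (density) has dimensions [L^-3 M].
Vol (volume) has dimensions [L^3].

Left side: [L^-3 M]
Right side: [L^-6 M]

The two sides have different dimensions, so the equation is NOT dimensionally consistent.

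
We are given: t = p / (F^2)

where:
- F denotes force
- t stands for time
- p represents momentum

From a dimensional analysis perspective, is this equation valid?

No

F (force) has dimensions [L M T^-2].
t (time) has dimensions [T].
p (momentum) has dimensions [L M T^-1].

Left side: [T]
Right side: [L^-1 M^-1 T^3]

The two sides have different dimensions, so the equation is NOT dimensionally consistent.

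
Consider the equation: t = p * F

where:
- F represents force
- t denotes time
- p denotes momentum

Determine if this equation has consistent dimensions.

No

F (force) has dimensions [L M T^-2].
t (time) has dimensions [T].
p (momentum) has dimensions [L M T^-1].

Left side: [T]
Right side: [L^2 M^2 T^-3]

The two sides have different dimensions, so the equation is NOT dimensionally consistent.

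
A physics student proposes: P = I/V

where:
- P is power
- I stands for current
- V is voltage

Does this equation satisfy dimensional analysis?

No

P (power) has dimensions [L^2 M T^-3].
I (current) has dimensions [I].
V (voltage) has dimensions [I^-1 L^2 M T^-3].

Left side: [L^2 M T^-3]
Right side: [I^2 L^-2 M^-1 T^3]

The two sides have different dimensions, so the equation is NOT dimensionally consistent.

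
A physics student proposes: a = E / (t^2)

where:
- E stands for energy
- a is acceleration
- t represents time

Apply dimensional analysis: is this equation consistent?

No

E (energy) has dimensions [L^2 M T^-2].
a (acceleration) has dimensions [L T^-2].
t (time) has dimensions [T].

Left side: [L T^-2]
Right side: [L^2 M T^-4]

The two sides have different dimensions, so the equation is NOT dimensionally consistent.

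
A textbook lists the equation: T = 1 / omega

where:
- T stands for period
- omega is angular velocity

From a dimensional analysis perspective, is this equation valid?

Yes

T (period) has dimensions [T].
omega (angular velocity) has dimensions [T^-1].

Left side: [T]
Right side: [T]

Both sides have the same dimensions, so the equation is dimensionally consistent.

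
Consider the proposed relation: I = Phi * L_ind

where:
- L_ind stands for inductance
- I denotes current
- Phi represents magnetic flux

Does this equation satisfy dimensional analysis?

No

L_ind (inductance) has dimensions [I^-2 L^2 M T^-2].
I (current) has dimensions [I].
Phi (magnetic flux) has dimensions [I^-1 L^2 M T^-2].

Left side: [I]
Right side: [I^-3 L^4 M^2 T^-4]

The two sides have different dimensions, so the equation is NOT dimensionally consistent.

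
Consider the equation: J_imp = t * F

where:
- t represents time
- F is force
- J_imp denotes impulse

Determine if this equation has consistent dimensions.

Yes

t (time) has dimensions [T].
F (force) has dimensions [L M T^-2].
J_imp (impulse) has dimensions [L M T^-1].

Left side: [L M T^-1]
Right side: [L M T^-1]

Both sides have the same dimensions, so the equation is dimensionally consistent.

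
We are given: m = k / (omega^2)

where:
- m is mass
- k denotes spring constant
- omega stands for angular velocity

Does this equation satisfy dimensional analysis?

Yes

m (mass) has dimensions [M].
k (spring constant) has dimensions [M T^-2].
omega (angular velocity) has dimensions [T^-1].

Left side: [M]
Right side: [M]

Both sides have the same dimensions, so the equation is dimensionally consistent.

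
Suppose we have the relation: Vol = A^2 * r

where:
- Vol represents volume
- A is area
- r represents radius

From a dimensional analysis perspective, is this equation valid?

No

Vol (volume) has dimensions [L^3].
A (area) has dimensions [L^2].
r (radius) has dimensions [L].

Left side: [L^3]
Right side: [L^5]

The two sides have different dimensions, so the equation is NOT dimensionally consistent.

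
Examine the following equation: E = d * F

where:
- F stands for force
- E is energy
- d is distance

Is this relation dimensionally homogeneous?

Yes

F (force) has dimensions [L M T^-2].
E (energy) has dimensions [L^2 M T^-2].
d (distance) has dimensions [L].

Left side: [L^2 M T^-2]
Right side: [L^2 M T^-2]

Both sides have the same dimensions, so the equation is dimensionally consistent.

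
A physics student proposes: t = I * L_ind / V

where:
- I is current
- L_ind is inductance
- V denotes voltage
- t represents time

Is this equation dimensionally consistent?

Yes

I (current) has dimensions [I].
L_ind (inductance) has dimensions [I^-2 L^2 M T^-2].
V (voltage) has dimensions [I^-1 L^2 M T^-3].
t (time) has dimensions [T].

Left side: [T]
Right side: [T]

Both sides have the same dimensions, so the equation is dimensionally consistent.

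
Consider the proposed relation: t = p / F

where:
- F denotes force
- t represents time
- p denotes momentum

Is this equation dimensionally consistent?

Yes

F (force) has dimensions [L M T^-2].
t (time) has dimensions [T].
p (momentum) has dimensions [L M T^-1].

Left side: [T]
Right side: [T]

Both sides have the same dimensions, so the equation is dimensionally consistent.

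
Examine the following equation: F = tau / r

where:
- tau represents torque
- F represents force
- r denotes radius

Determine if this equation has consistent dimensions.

Yes

tau (torque) has dimensions [L^2 M T^-2].
F (force) has dimensions [L M T^-2].
r (radius) has dimensions [L].

Left side: [L M T^-2]
Right side: [L M T^-2]

Both sides have the same dimensions, so the equation is dimensionally consistent.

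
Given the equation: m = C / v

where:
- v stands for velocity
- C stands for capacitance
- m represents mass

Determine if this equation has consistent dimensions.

No

v (velocity) has dimensions [L T^-1].
C (capacitance) has dimensions [I^2 L^-2 M^-1 T^4].
m (mass) has dimensions [M].

Left side: [M]
Right side: [I^2 L^-3 M^-1 T^5]

The two sides have different dimensions, so the equation is NOT dimensionally consistent.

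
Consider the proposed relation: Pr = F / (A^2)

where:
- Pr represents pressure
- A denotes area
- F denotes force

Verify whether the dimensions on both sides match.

No

Pr (pressure) has dimensions [L^-1 M T^-2].
A (area) has dimensions [L^2].
F (force) has dimensions [L M T^-2].

Left side: [L^-1 M T^-2]
Right side: [L^-3 M T^-2]

The two sides have different dimensions, so the equation is NOT dimensionally consistent.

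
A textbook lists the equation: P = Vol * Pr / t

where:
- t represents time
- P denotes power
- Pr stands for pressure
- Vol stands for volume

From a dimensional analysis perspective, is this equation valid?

Yes

t (time) has dimensions [T].
P (power) has dimensions [L^2 M T^-3].
Pr (pressure) has dimensions [L^-1 M T^-2].
Vol (volume) has dimensions [L^3].

Left side: [L^2 M T^-3]
Right side: [L^2 M T^-3]

Both sides have the same dimensions, so the equation is dimensionally consistent.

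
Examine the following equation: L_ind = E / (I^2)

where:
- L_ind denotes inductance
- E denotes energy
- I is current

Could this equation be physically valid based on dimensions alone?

Yes

L_ind (inductance) has dimensions [I^-2 L^2 M T^-2].
E (energy) has dimensions [L^2 M T^-2].
I (current) has dimensions [I].

Left side: [I^-2 L^2 M T^-2]
Right side: [I^-2 L^2 M T^-2]

Both sides have the same dimensions, so the equation is dimensionally consistent.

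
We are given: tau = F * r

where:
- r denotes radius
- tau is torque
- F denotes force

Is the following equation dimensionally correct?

Yes

r (radius) has dimensions [L].
tau (torque) has dimensions [L^2 M T^-2].
F (force) has dimensions [L M T^-2].

Left side: [L^2 M T^-2]
Right side: [L^2 M T^-2]

Both sides have the same dimensions, so the equation is dimensionally consistent.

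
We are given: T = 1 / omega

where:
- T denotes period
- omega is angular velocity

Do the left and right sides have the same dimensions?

Yes

T (period) has dimensions [T].
omega (angular velocity) has dimensions [T^-1].

Left side: [T]
Right side: [T]

Both sides have the same dimensions, so the equation is dimensionally consistent.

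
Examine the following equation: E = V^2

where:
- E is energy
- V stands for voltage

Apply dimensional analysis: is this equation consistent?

No

E (energy) has dimensions [L^2 M T^-2].
V (voltage) has dimensions [I^-1 L^2 M T^-3].

Left side: [L^2 M T^-2]
Right side: [I^-2 L^4 M^2 T^-6]

The two sides have different dimensions, so the equation is NOT dimensionally consistent.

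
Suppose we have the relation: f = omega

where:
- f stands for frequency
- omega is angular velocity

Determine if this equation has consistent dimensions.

Yes

f (frequency) has dimensions [T^-1].
omega (angular velocity) has dimensions [T^-1].

Left side: [T^-1]
Right side: [T^-1]

Both sides have the same dimensions, so the equation is dimensionally consistent.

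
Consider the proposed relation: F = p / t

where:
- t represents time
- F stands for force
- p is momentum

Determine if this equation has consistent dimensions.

Yes

t (time) has dimensions [T].
F (force) has dimensions [L M T^-2].
p (momentum) has dimensions [L M T^-1].

Left side: [L M T^-2]
Right side: [L M T^-2]

Both sides have the same dimensions, so the equation is dimensionally consistent.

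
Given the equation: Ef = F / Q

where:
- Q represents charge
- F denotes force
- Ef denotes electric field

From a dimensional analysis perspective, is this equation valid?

Yes

Q (charge) has dimensions [I T].
F (force) has dimensions [L M T^-2].
Ef (electric field) has dimensions [I^-1 L M T^-3].

Left side: [I^-1 L M T^-3]
Right side: [I^-1 L M T^-3]

Both sides have the same dimensions, so the equation is dimensionally consistent.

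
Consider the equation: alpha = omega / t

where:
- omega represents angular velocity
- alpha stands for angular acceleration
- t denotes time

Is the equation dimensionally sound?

Yes

omega (angular velocity) has dimensions [T^-1].
alpha (angular acceleration) has dimensions [T^-2].
t (time) has dimensions [T].

Left side: [T^-2]
Right side: [T^-2]

Both sides have the same dimensions, so the equation is dimensionally consistent.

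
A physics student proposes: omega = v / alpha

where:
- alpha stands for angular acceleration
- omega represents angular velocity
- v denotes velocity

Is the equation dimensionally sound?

No

alpha (angular acceleration) has dimensions [T^-2].
omega (angular velocity) has dimensions [T^-1].
v (velocity) has dimensions [L T^-1].

Left side: [T^-1]
Right side: [L T]

The two sides have different dimensions, so the equation is NOT dimensionally consistent.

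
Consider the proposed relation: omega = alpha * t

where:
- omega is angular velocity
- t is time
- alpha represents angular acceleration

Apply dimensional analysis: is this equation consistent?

Yes

omega (angular velocity) has dimensions [T^-1].
t (time) has dimensions [T].
alpha (angular acceleration) has dimensions [T^-2].

Left side: [T^-1]
Right side: [T^-1]

Both sides have the same dimensions, so the equation is dimensionally consistent.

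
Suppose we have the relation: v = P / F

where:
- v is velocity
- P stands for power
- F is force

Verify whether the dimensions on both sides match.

Yes

v (velocity) has dimensions [L T^-1].
P (power) has dimensions [L^2 M T^-3].
F (force) has dimensions [L M T^-2].

Left side: [L T^-1]
Right side: [L T^-1]

Both sides have the same dimensions, so the equation is dimensionally consistent.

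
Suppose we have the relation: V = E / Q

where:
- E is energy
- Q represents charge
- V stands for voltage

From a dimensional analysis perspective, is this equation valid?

Yes

E (energy) has dimensions [L^2 M T^-2].
Q (charge) has dimensions [I T].
V (voltage) has dimensions [I^-1 L^2 M T^-3].

Left side: [I^-1 L^2 M T^-3]
Right side: [I^-1 L^2 M T^-3]

Both sides have the same dimensions, so the equation is dimensionally consistent.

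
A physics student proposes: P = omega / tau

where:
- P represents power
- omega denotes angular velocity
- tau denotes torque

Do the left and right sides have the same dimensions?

No

P (power) has dimensions [L^2 M T^-3].
omega (angular velocity) has dimensions [T^-1].
tau (torque) has dimensions [L^2 M T^-2].

Left side: [L^2 M T^-3]
Right side: [L^-2 M^-1 T]

The two sides have different dimensions, so the equation is NOT dimensionally consistent.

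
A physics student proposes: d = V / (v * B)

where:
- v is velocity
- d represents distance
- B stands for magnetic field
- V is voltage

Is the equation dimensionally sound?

Yes

v (velocity) has dimensions [L T^-1].
d (distance) has dimensions [L].
B (magnetic field) has dimensions [I^-1 M T^-2].
V (voltage) has dimensions [I^-1 L^2 M T^-3].

Left side: [L]
Right side: [L]

Both sides have the same dimensions, so the equation is dimensionally consistent.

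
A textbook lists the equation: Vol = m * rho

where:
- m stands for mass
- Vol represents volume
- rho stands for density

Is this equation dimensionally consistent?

No

m (mass) has dimensions [M].
Vol (volume) has dimensions [L^3].
rho (density) has dimensions [L^-3 M].

Left side: [L^3]
Right side: [L^-3 M^2]

The two sides have different dimensions, so the equation is NOT dimensionally consistent.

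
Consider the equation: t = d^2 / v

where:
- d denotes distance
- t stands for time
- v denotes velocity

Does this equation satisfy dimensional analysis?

No

d (distance) has dimensions [L].
t (time) has dimensions [T].
v (velocity) has dimensions [L T^-1].

Left side: [T]
Right side: [L T]

The two sides have different dimensions, so the equation is NOT dimensionally consistent.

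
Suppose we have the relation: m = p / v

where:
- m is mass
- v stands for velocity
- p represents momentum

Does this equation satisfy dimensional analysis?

Yes

m (mass) has dimensions [M].
v (velocity) has dimensions [L T^-1].
p (momentum) has dimensions [L M T^-1].

Left side: [M]
Right side: [M]

Both sides have the same dimensions, so the equation is dimensionally consistent.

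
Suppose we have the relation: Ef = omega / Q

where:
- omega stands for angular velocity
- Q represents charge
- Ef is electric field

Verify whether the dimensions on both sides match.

No

omega (angular velocity) has dimensions [T^-1].
Q (charge) has dimensions [I T].
Ef (electric field) has dimensions [I^-1 L M T^-3].

Left side: [I^-1 L M T^-3]
Right side: [I^-1 T^-2]

The two sides have different dimensions, so the equation is NOT dimensionally consistent.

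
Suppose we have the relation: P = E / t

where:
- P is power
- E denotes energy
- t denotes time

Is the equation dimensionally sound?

Yes

P (power) has dimensions [L^2 M T^-3].
E (energy) has dimensions [L^2 M T^-2].
t (time) has dimensions [T].

Left side: [L^2 M T^-3]
Right side: [L^2 M T^-3]

Both sides have the same dimensions, so the equation is dimensionally consistent.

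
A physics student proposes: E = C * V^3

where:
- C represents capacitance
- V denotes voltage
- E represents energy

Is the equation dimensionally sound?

No

C (capacitance) has dimensions [I^2 L^-2 M^-1 T^4].
V (voltage) has dimensions [I^-1 L^2 M T^-3].
E (energy) has dimensions [L^2 M T^-2].

Left side: [L^2 M T^-2]
Right side: [I^-1 L^4 M^2 T^-5]

The two sides have different dimensions, so the equation is NOT dimensionally consistent.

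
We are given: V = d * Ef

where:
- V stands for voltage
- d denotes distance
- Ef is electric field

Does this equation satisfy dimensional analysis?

Yes

V (voltage) has dimensions [I^-1 L^2 M T^-3].
d (distance) has dimensions [L].
Ef (electric field) has dimensions [I^-1 L M T^-3].

Left side: [I^-1 L^2 M T^-3]
Right side: [I^-1 L^2 M T^-3]

Both sides have the same dimensions, so the equation is dimensionally consistent.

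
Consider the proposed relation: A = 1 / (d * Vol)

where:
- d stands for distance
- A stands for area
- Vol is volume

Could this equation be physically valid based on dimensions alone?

No

d (distance) has dimensions [L].
A (area) has dimensions [L^2].
Vol (volume) has dimensions [L^3].

Left side: [L^2]
Right side: [L^-4]

The two sides have different dimensions, so the equation is NOT dimensionally consistent.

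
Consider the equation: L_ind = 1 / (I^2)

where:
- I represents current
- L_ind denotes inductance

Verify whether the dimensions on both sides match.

No

I (current) has dimensions [I].
L_ind (inductance) has dimensions [I^-2 L^2 M T^-2].

Left side: [I^-2 L^2 M T^-2]
Right side: [I^-2]

The two sides have different dimensions, so the equation is NOT dimensionally consistent.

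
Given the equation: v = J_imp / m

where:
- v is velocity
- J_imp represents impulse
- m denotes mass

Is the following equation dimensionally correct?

Yes

v (velocity) has dimensions [L T^-1].
J_imp (impulse) has dimensions [L M T^-1].
m (mass) has dimensions [M].

Left side: [L T^-1]
Right side: [L T^-1]

Both sides have the same dimensions, so the equation is dimensionally consistent.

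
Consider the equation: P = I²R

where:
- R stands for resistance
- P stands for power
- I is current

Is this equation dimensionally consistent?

Yes

R (resistance) has dimensions [I^-2 L^2 M T^-3].
P (power) has dimensions [L^2 M T^-3].
I (current) has dimensions [I].

Left side: [L^2 M T^-3]
Right side: [L^2 M T^-3]

Both sides have the same dimensions, so the equation is dimensionally consistent.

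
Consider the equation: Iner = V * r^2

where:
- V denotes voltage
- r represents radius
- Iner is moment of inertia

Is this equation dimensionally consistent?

No

V (voltage) has dimensions [I^-1 L^2 M T^-3].
r (radius) has dimensions [L].
Iner (moment of inertia) has dimensions [L^2 M].

Left side: [L^2 M]
Right side: [I^-1 L^4 M T^-3]

The two sides have different dimensions, so the equation is NOT dimensionally consistent.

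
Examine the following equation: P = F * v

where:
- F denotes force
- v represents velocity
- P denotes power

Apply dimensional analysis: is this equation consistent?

Yes

F (force) has dimensions [L M T^-2].
v (velocity) has dimensions [L T^-1].
P (power) has dimensions [L^2 M T^-3].

Left side: [L^2 M T^-3]
Right side: [L^2 M T^-3]

Both sides have the same dimensions, so the equation is dimensionally consistent.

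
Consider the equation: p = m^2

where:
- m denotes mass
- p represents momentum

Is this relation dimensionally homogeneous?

No

m (mass) has dimensions [M].
p (momentum) has dimensions [L M T^-1].

Left side: [L M T^-1]
Right side: [M^2]

The two sides have different dimensions, so the equation is NOT dimensionally consistent.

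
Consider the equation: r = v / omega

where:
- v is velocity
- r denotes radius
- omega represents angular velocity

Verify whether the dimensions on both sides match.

Yes

v (velocity) has dimensions [L T^-1].
r (radius) has dimensions [L].
omega (angular velocity) has dimensions [T^-1].

Left side: [L]
Right side: [L]

Both sides have the same dimensions, so the equation is dimensionally consistent.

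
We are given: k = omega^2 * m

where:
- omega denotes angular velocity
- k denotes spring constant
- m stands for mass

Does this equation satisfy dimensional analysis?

Yes

omega (angular velocity) has dimensions [T^-1].
k (spring constant) has dimensions [M T^-2].
m (mass) has dimensions [M].

Left side: [M T^-2]
Right side: [M T^-2]

Both sides have the same dimensions, so the equation is dimensionally consistent.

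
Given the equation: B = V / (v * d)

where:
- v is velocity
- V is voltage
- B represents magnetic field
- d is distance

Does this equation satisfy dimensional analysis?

Yes

v (velocity) has dimensions [L T^-1].
V (voltage) has dimensions [I^-1 L^2 M T^-3].
B (magnetic field) has dimensions [I^-1 M T^-2].
d (distance) has dimensions [L].

Left side: [I^-1 M T^-2]
Right side: [I^-1 M T^-2]

Both sides have the same dimensions, so the equation is dimensionally consistent.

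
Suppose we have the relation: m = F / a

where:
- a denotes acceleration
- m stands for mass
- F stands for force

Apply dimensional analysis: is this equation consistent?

Yes

a (acceleration) has dimensions [L T^-2].
m (mass) has dimensions [M].
F (force) has dimensions [L M T^-2].

Left side: [M]
Right side: [M]

Both sides have the same dimensions, so the equation is dimensionally consistent.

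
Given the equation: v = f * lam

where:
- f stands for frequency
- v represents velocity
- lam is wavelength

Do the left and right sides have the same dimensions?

Yes

f (frequency) has dimensions [T^-1].
v (velocity) has dimensions [L T^-1].
lam (wavelength) has dimensions [L].

Left side: [L T^-1]
Right side: [L T^-1]

Both sides have the same dimensions, so the equation is dimensionally consistent.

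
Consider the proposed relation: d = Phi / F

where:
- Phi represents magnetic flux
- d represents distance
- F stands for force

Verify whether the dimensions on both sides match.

No

Phi (magnetic flux) has dimensions [I^-1 L^2 M T^-2].
d (distance) has dimensions [L].
F (force) has dimensions [L M T^-2].

Left side: [L]
Right side: [I^-1 L]

The two sides have different dimensions, so the equation is NOT dimensionally consistent.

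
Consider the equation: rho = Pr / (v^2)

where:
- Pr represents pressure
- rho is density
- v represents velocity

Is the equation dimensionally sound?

Yes

Pr (pressure) has dimensions [L^-1 M T^-2].
rho (density) has dimensions [L^-3 M].
v (velocity) has dimensions [L T^-1].

Left side: [L^-3 M]
Right side: [L^-3 M]

Both sides have the same dimensions, so the equation is dimensionally consistent.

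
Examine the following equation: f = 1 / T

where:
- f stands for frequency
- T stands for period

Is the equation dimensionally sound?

Yes

f (frequency) has dimensions [T^-1].
T (period) has dimensions [T].

Left side: [T^-1]
Right side: [T^-1]

Both sides have the same dimensions, so the equation is dimensionally consistent.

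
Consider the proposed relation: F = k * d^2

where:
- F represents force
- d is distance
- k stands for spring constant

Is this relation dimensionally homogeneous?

No

F (force) has dimensions [L M T^-2].
d (distance) has dimensions [L].
k (spring constant) has dimensions [M T^-2].

Left side: [L M T^-2]
Right side: [L^2 M T^-2]

The two sides have different dimensions, so the equation is NOT dimensionally consistent.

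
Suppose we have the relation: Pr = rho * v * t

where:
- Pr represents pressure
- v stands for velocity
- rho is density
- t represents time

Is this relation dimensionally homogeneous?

No

Pr (pressure) has dimensions [L^-1 M T^-2].
v (velocity) has dimensions [L T^-1].
rho (density) has dimensions [L^-3 M].
t (time) has dimensions [T].

Left side: [L^-1 M T^-2]
Right side: [L^-2 M]

The two sides have different dimensions, so the equation is NOT dimensionally consistent.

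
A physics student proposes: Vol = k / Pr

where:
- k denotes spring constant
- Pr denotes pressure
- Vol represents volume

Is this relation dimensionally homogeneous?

No

k (spring constant) has dimensions [M T^-2].
Pr (pressure) has dimensions [L^-1 M T^-2].
Vol (volume) has dimensions [L^3].

Left side: [L^3]
Right side: [L]

The two sides have different dimensions, so the equation is NOT dimensionally consistent.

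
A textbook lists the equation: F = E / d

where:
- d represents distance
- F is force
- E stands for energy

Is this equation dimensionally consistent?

Yes

d (distance) has dimensions [L].
F (force) has dimensions [L M T^-2].
E (energy) has dimensions [L^2 M T^-2].

Left side: [L M T^-2]
Right side: [L M T^-2]

Both sides have the same dimensions, so the equation is dimensionally consistent.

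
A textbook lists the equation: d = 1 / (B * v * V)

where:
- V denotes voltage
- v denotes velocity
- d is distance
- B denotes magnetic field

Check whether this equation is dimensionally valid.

No

V (voltage) has dimensions [I^-1 L^2 M T^-3].
v (velocity) has dimensions [L T^-1].
d (distance) has dimensions [L].
B (magnetic field) has dimensions [I^-1 M T^-2].

Left side: [L]
Right side: [I^2 L^-3 M^-2 T^6]

The two sides have different dimensions, so the equation is NOT dimensionally consistent.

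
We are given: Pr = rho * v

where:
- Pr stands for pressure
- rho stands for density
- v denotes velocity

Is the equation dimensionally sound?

No

Pr (pressure) has dimensions [L^-1 M T^-2].
rho (density) has dimensions [L^-3 M].
v (velocity) has dimensions [L T^-1].

Left side: [L^-1 M T^-2]
Right side: [L^-2 M T^-1]

The two sides have different dimensions, so the equation is NOT dimensionally consistent.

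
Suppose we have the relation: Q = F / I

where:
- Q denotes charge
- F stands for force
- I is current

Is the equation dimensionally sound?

No

Q (charge) has dimensions [I T].
F (force) has dimensions [L M T^-2].
I (current) has dimensions [I].

Left side: [I T]
Right side: [I^-1 L M T^-2]

The two sides have different dimensions, so the equation is NOT dimensionally consistent.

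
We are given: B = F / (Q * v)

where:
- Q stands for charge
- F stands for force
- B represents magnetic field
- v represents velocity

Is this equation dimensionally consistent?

Yes

Q (charge) has dimensions [I T].
F (force) has dimensions [L M T^-2].
B (magnetic field) has dimensions [I^-1 M T^-2].
v (velocity) has dimensions [L T^-1].

Left side: [I^-1 M T^-2]
Right side: [I^-1 M T^-2]

Both sides have the same dimensions, so the equation is dimensionally consistent.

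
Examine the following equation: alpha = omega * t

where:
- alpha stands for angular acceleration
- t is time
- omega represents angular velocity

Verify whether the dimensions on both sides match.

No

alpha (angular acceleration) has dimensions [T^-2].
t (time) has dimensions [T].
omega (angular velocity) has dimensions [T^-1].

Left side: [T^-2]
Right side: [dimensionless]

The two sides have different dimensions, so the equation is NOT dimensionally consistent.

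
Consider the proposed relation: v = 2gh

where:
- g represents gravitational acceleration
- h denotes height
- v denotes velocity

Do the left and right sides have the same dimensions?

No

g (gravitational acceleration) has dimensions [L T^-2].
h (height) has dimensions [L].
v (velocity) has dimensions [L T^-1].

Left side: [L T^-1]
Right side: [L^2 T^-2]

The two sides have different dimensions, so the equation is NOT dimensionally consistent.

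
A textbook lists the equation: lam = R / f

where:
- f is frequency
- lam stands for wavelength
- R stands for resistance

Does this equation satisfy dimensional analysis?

No

f (frequency) has dimensions [T^-1].
lam (wavelength) has dimensions [L].
R (resistance) has dimensions [I^-2 L^2 M T^-3].

Left side: [L]
Right side: [I^-2 L^2 M T^-2]

The two sides have different dimensions, so the equation is NOT dimensionally consistent.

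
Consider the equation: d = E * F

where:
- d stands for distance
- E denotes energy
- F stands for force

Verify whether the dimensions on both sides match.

No

d (distance) has dimensions [L].
E (energy) has dimensions [L^2 M T^-2].
F (force) has dimensions [L M T^-2].

Left side: [L]
Right side: [L^3 M^2 T^-4]

The two sides have different dimensions, so the equation is NOT dimensionally consistent.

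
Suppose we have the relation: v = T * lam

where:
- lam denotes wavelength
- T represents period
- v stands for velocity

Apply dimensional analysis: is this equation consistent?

No

lam (wavelength) has dimensions [L].
T (period) has dimensions [T].
v (velocity) has dimensions [L T^-1].

Left side: [L T^-1]
Right side: [L T]

The two sides have different dimensions, so the equation is NOT dimensionally consistent.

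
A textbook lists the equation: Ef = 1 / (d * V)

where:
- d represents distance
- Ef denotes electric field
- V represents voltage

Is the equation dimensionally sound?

No

d (distance) has dimensions [L].
Ef (electric field) has dimensions [I^-1 L M T^-3].
V (voltage) has dimensions [I^-1 L^2 M T^-3].

Left side: [I^-1 L M T^-3]
Right side: [I L^-3 M^-1 T^3]

The two sides have different dimensions, so the equation is NOT dimensionally consistent.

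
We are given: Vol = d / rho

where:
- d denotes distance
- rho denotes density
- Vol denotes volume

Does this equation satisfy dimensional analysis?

No

d (distance) has dimensions [L].
rho (density) has dimensions [L^-3 M].
Vol (volume) has dimensions [L^3].

Left side: [L^3]
Right side: [L^4 M^-1]

The two sides have different dimensions, so the equation is NOT dimensionally consistent.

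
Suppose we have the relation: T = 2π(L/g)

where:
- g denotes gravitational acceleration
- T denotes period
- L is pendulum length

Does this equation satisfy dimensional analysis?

No

g (gravitational acceleration) has dimensions [L T^-2].
T (period) has dimensions [T].
L (pendulum length) has dimensions [L].

Left side: [T]
Right side: [T^2]

The two sides have different dimensions, so the equation is NOT dimensionally consistent.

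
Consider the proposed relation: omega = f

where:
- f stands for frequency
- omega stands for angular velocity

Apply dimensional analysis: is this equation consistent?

Yes

f (frequency) has dimensions [T^-1].
omega (angular velocity) has dimensions [T^-1].

Left side: [T^-1]
Right side: [T^-1]

Both sides have the same dimensions, so the equation is dimensionally consistent.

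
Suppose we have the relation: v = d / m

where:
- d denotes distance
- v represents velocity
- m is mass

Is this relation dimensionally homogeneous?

No

d (distance) has dimensions [L].
v (velocity) has dimensions [L T^-1].
m (mass) has dimensions [M].

Left side: [L T^-1]
Right side: [L M^-1]

The two sides have different dimensions, so the equation is NOT dimensionally consistent.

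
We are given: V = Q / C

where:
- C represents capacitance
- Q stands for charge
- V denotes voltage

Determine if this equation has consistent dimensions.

Yes

C (capacitance) has dimensions [I^2 L^-2 M^-1 T^4].
Q (charge) has dimensions [I T].
V (voltage) has dimensions [I^-1 L^2 M T^-3].

Left side: [I^-1 L^2 M T^-3]
Right side: [I^-1 L^2 M T^-3]

Both sides have the same dimensions, so the equation is dimensionally consistent.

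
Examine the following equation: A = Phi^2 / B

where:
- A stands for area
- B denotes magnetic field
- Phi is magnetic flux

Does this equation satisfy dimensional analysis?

No

A (area) has dimensions [L^2].
B (magnetic field) has dimensions [I^-1 M T^-2].
Phi (magnetic flux) has dimensions [I^-1 L^2 M T^-2].

Left side: [L^2]
Right side: [I^-1 L^4 M T^-2]

The two sides have different dimensions, so the equation is NOT dimensionally consistent.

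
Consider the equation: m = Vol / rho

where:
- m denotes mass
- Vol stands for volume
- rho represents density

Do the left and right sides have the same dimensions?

No

m (mass) has dimensions [M].
Vol (volume) has dimensions [L^3].
rho (density) has dimensions [L^-3 M].

Left side: [M]
Right side: [L^6 M^-1]

The two sides have different dimensions, so the equation is NOT dimensionally consistent.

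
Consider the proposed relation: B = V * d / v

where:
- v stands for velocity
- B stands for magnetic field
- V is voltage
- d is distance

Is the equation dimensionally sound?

No

v (velocity) has dimensions [L T^-1].
B (magnetic field) has dimensions [I^-1 M T^-2].
V (voltage) has dimensions [I^-1 L^2 M T^-3].
d (distance) has dimensions [L].

Left side: [I^-1 M T^-2]
Right side: [I^-1 L^2 M T^-2]

The two sides have different dimensions, so the equation is NOT dimensionally consistent.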